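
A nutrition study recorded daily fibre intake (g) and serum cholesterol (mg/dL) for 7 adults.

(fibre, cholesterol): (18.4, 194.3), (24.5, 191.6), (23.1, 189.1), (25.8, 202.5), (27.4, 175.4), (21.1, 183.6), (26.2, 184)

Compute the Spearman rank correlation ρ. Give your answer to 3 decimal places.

Rank fibre: 1, 4, 3, 5, 7, 2, 6
Rank cholesterol: 6, 5, 4, 7, 1, 2, 3
d = rank(fibre) − rank(cholesterol): -5, -1, -1, -2, 6, 0, 3; Σd² = 76
ρ = 1 − 6Σd² / [n(n²−1)] = 1 − 6×76 / (7×48) = 1 − 456/336 ≈ -0.357

-0.357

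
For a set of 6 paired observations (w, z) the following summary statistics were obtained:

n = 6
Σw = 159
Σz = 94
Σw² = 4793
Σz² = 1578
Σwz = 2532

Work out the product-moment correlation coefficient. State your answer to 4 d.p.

0.1659

r = (nΣwz − ΣwΣz) / √[(nΣw² − (Σw)²)(nΣz² − (Σz)²)]
Numerator: 6×2532 − 159×94 = 246
Denominator: √[(28758 − 25281)(9468 − 8836)] = √[3477 × 632] = 1482.3846
r = 246 / 1482.3846 ≈ 0.1659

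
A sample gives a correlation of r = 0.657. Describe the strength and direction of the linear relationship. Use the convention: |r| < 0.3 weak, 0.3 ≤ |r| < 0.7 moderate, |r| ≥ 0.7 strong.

moderate positive

r = 0.657 > 0 so the relationship is positive.
|r| = 0.657, which falls in the moderate range.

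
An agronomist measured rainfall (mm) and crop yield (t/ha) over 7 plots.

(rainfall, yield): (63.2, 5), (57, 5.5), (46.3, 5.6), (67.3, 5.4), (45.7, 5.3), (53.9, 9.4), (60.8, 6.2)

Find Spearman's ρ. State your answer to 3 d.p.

-0.214

Rank rainfall: 6, 4, 2, 7, 1, 3, 5
Rank yield: 1, 4, 5, 3, 2, 7, 6
d = rank(rainfall) − rank(yield): 5, 0, -3, 4, -1, -4, -1; Σd² = 68
ρ = 1 − 6Σd² / [n(n²−1)] = 1 − 6×68 / (7×48) = 1 − 408/336 ≈ -0.214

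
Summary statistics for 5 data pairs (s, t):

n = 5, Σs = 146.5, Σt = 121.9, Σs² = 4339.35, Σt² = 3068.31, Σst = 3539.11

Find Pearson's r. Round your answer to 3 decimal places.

-0.484

r = (nΣst − ΣsΣt) / √[(nΣs² − (Σs)²)(nΣt² − (Σt)²)]
Numerator: 5×3539.11 − 146.5×121.9 = -162.8
Denominator: √[(21696.75 − 21462.25)(15341.55 − 14859.61)] = √[234.5 × 481.94] = 336.1769
r = -162.8 / 336.1769 ≈ -0.484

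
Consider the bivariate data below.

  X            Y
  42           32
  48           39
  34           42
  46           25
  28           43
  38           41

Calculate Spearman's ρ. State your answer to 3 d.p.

-0.829

Rank X: 4, 6, 2, 5, 1, 3
Rank Y: 2, 3, 5, 1, 6, 4
d = rank(X) − rank(Y): 2, 3, -3, 4, -5, -1; Σd² = 64
ρ = 1 − 6Σd² / [n(n²−1)] = 1 − 6×64 / (6×35) = 1 − 384/210 ≈ -0.829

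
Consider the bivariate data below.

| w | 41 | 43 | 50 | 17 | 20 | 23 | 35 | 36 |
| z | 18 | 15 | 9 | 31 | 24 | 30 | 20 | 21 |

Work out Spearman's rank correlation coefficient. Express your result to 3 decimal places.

Rank w: 6, 7, 8, 1, 2, 3, 4, 5
Rank z: 3, 2, 1, 8, 6, 7, 4, 5
d = rank(w) − rank(z): 3, 5, 7, -7, -4, -4, 0, 0; Σd² = 164
ρ = 1 − 6Σd² / [n(n²−1)] = 1 − 6×164 / (8×63) = 1 − 984/504 ≈ -0.952

-0.952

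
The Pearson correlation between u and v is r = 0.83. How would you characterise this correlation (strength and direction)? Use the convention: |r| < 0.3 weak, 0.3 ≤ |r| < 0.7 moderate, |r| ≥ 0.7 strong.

strong positive

r = 0.83 > 0 so the relationship is positive.
|r| = 0.83, which falls in the strong range.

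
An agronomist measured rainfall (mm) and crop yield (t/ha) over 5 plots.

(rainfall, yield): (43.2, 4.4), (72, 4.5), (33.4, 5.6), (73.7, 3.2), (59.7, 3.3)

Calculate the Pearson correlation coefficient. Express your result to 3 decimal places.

-0.720

n = 5, Σx = 282, Σy = 21, Σx² = 17161.58, Σy² = 92.1, Σxy = 1133.97
nΣxy − ΣxΣy = 5669.85 − 5922 = -252.15
nΣx² − (Σx)² = 85807.9 − 79524 = 6283.9; nΣy² − (Σy)² = 460.5 − 441 = 19.5
r = -252.15 / √(6283.9 × 19.5) = -252.15 / 350.0515 ≈ -0.720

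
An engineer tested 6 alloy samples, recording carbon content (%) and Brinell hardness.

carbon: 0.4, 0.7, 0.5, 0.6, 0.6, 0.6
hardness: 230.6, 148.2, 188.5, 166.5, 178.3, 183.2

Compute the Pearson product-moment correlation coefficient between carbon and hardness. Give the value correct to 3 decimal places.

n = 6, Σx = 3.4, Σy = 1095.3, Σx² = 1.98, Σy² = 203747.23, Σxy = 607.03
nΣxy − ΣxΣy = 3642.18 − 3724.02 = -81.84
nΣx² − (Σx)² = 11.88 − 11.56 = 0.32; nΣy² − (Σy)² = 1222483.38 − 1199682.09 = 22801.29
r = -81.84 / √(0.32 × 22801.29) = -81.84 / 85.4190 ≈ -0.958

-0.958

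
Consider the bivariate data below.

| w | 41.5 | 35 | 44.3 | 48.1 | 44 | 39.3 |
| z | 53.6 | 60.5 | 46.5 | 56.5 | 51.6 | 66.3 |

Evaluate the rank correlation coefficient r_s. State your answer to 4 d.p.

-0.6000

Rank w: 3, 1, 5, 6, 4, 2
Rank z: 3, 5, 1, 4, 2, 6
d = rank(w) − rank(z): 0, -4, 4, 2, 2, -4; Σd² = 56
ρ = 1 − 6Σd² / [n(n²−1)] = 1 − 6×56 / (6×35) = 1 − 336/210 ≈ -0.6000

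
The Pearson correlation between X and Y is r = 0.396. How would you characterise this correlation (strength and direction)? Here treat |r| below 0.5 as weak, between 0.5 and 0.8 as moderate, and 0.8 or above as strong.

r = 0.396 > 0 so the relationship is positive.
|r| = 0.396, which falls in the weak range.

weak positive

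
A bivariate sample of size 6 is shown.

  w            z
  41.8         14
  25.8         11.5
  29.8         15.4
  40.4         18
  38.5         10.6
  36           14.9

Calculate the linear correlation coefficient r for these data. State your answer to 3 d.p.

0.306

n = 6, Σw = 212.3, Σz = 84.4, Σw² = 7711.33, Σz² = 1223.78, Σwz = 3012.52
nΣwz − ΣwΣz = 18075.12 − 17918.12 = 157
nΣw² − (Σw)² = 46267.98 − 45071.29 = 1196.69; nΣz² − (Σz)² = 7342.68 − 7123.36 = 219.32
r = 157 / √(1196.69 × 219.32) = 157 / 512.3066 ≈ 0.306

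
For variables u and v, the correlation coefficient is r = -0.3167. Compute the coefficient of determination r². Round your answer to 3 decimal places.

0.100

r² = (-0.3167)² = 0.100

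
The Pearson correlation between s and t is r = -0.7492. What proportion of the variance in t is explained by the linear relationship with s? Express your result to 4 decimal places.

0.5613

r² = (-0.7492)² = 0.5613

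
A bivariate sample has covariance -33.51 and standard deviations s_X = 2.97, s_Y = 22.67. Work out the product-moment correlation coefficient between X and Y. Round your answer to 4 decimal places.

r = Cov(X,Y) / (s_X · s_Y) = -33.51 / (2.97 × 22.67)
  = -33.51 / 67.3299 ≈ -0.4977

-0.4977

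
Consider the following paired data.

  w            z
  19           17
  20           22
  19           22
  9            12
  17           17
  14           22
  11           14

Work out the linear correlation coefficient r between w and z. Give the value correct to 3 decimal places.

0.731

n = 7, Σw = 109, Σz = 126, Σw² = 1809, Σz² = 2370, Σwz = 2040
nΣwz − ΣwΣz = 14280 − 13734 = 546
nΣw² − (Σw)² = 12663 − 11881 = 782; nΣz² − (Σz)² = 16590 − 15876 = 714
r = 546 / √(782 × 714) = 546 / 747.2269 ≈ 0.731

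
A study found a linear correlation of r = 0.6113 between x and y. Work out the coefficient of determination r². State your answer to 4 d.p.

r² = (0.6113)² = 0.3737

0.3737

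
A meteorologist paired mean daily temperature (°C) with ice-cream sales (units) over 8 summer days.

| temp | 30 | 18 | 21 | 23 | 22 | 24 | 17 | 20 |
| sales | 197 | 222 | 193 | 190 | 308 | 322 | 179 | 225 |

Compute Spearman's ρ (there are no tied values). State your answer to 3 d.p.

Rank temp: 8, 2, 4, 6, 5, 7, 1, 3
Rank sales: 4, 5, 3, 2, 7, 8, 1, 6
d = rank(temp) − rank(sales): 4, -3, 1, 4, -2, -1, 0, -3; Σd² = 56
ρ = 1 − 6Σd² / [n(n²−1)] = 1 − 6×56 / (8×63) = 1 − 336/504 ≈ 0.333

0.333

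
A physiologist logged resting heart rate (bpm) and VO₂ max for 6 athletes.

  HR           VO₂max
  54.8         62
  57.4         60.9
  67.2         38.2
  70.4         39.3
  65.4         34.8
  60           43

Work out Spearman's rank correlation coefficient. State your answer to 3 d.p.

-0.771

Rank HR: 1, 2, 5, 6, 4, 3
Rank VO₂max: 6, 5, 2, 3, 1, 4
d = rank(HR) − rank(VO₂max): -5, -3, 3, 3, 3, -1; Σd² = 62
ρ = 1 − 6Σd² / [n(n²−1)] = 1 − 6×62 / (6×35) = 1 − 372/210 ≈ -0.771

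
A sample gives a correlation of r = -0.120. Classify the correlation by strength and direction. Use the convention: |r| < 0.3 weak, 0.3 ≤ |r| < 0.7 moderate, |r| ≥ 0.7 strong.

r = -0.120 < 0 so the relationship is negative.
|r| = 0.120, which falls in the weak range.

weak negative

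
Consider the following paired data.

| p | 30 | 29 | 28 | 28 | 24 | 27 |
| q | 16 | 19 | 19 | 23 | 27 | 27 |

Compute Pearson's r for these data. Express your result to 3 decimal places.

-0.853

n = 6, Σp = 166, Σq = 131, Σp² = 4614, Σq² = 2965, Σpq = 3584
nΣpq − ΣpΣq = 21504 − 21746 = -242
nΣp² − (Σp)² = 27684 − 27556 = 128; nΣq² − (Σq)² = 17790 − 17161 = 629
r = -242 / √(128 × 629) = -242 / 283.7464 ≈ -0.853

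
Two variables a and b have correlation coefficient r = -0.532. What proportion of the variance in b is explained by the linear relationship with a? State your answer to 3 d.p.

r² = (-0.532)² = 0.283

0.283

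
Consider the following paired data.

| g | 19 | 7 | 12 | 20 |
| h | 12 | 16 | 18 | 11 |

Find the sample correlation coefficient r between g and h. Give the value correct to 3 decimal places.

n = 4, Σg = 58, Σh = 57, Σg² = 954, Σh² = 845, Σgh = 776
nΣgh − ΣgΣh = 3104 − 3306 = -202
nΣg² − (Σg)² = 3816 − 3364 = 452; nΣh² − (Σh)² = 3380 − 3249 = 131
r = -202 / √(452 × 131) = -202 / 243.3352 ≈ -0.830

-0.830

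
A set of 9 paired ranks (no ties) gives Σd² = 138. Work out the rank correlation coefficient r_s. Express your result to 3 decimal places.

ρ = 1 − 6Σd² / [n(n²−1)] = 1 − 6×138 / (9×80)
  = 1 − 828/720 = 1 − 1.1500 ≈ -0.150

-0.150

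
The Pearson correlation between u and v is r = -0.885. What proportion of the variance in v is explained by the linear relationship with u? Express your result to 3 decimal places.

r² = (-0.885)² = 0.783

0.783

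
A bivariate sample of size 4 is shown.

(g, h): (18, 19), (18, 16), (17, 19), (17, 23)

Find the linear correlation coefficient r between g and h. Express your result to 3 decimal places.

-0.704

n = 4, Σg = 70, Σh = 77, Σg² = 1226, Σh² = 1507, Σgh = 1344
nΣgh − ΣgΣh = 5376 − 5390 = -14
nΣg² − (Σg)² = 4904 − 4900 = 4; nΣh² − (Σh)² = 6028 − 5929 = 99
r = -14 / √(4 × 99) = -14 / 19.8997 ≈ -0.704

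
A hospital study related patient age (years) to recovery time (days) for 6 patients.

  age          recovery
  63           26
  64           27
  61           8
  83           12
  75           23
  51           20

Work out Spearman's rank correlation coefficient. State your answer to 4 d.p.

Rank age: 3, 4, 2, 6, 5, 1
Rank recovery: 5, 6, 1, 2, 4, 3
d = rank(age) − rank(recovery): -2, -2, 1, 4, 1, -2; Σd² = 30
ρ = 1 − 6Σd² / [n(n²−1)] = 1 − 6×30 / (6×35) = 1 − 180/210 ≈ 0.1429

0.1429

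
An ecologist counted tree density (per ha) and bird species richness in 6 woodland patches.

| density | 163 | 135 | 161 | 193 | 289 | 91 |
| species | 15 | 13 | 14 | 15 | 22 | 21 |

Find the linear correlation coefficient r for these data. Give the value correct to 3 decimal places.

n = 6, Σx = 1032, Σy = 100, Σx² = 199766, Σy² = 1740, Σxy = 17618
nΣxy − ΣxΣy = 105708 − 103200 = 2508
nΣx² − (Σx)² = 1198596 − 1065024 = 133572; nΣy² − (Σy)² = 10440 − 10000 = 440
r = 2508 / √(133572 × 440) = 2508 / 7666.2690 ≈ 0.327

0.327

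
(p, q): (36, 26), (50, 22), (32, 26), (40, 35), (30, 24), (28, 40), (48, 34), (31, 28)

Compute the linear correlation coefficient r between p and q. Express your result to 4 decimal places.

n = 8, Σp = 295, Σq = 235, Σp² = 11369, Σq² = 7177, Σpq = 8608
nΣpq − ΣpΣq = 68864 − 69325 = -461
nΣp² − (Σp)² = 90952 − 87025 = 3927; nΣq² − (Σq)² = 57416 − 55225 = 2191
r = -461 / √(3927 × 2191) = -461 / 2933.2673 ≈ -0.1572

-0.1572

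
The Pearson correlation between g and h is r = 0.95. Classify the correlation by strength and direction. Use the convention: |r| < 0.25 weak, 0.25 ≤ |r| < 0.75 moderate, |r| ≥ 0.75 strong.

strong positive

r = 0.95 > 0 so the relationship is positive.
|r| = 0.95, which falls in the strong range.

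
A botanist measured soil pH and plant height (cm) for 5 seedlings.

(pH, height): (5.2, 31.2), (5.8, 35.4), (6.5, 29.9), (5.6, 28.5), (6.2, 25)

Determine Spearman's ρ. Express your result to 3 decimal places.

-0.300

Rank pH: 1, 3, 5, 2, 4
Rank height: 4, 5, 3, 2, 1
d = rank(pH) − rank(height): -3, -2, 2, 0, 3; Σd² = 26
ρ = 1 − 6Σd² / [n(n²−1)] = 1 − 6×26 / (5×24) = 1 − 156/120 ≈ -0.300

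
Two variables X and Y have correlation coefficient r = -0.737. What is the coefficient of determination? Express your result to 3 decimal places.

r² = (-0.737)² = 0.543

0.543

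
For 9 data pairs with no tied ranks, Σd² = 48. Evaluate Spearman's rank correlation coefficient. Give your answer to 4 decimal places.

ρ = 1 − 6Σd² / [n(n²−1)] = 1 − 6×48 / (9×80)
  = 1 − 288/720 = 1 − 0.40000 ≈ 0.6000

0.6000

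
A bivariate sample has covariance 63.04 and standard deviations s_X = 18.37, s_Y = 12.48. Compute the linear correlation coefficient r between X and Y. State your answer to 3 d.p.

0.275

r = Cov(X,Y) / (s_X · s_Y) = 63.04 / (18.37 × 12.48)
  = 63.04 / 229.2576 ≈ 0.275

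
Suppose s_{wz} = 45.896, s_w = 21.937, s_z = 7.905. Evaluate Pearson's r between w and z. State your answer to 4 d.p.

0.2647

r = Cov(w,z) / (s_w · s_z) = 45.896 / (21.937 × 7.905)
  = 45.896 / 173.4120 ≈ 0.2647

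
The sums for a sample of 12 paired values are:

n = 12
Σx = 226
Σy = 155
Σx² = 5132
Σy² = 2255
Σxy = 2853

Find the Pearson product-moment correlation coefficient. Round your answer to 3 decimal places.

r = (nΣxy − ΣxΣy) / √[(nΣx² − (Σx)²)(nΣy² − (Σy)²)]
Numerator: 12×2853 − 226×155 = -794
Denominator: √[(61584 − 51076)(27060 − 24025)] = √[10508 × 3035] = 5647.2808
r = -794 / 5647.2808 ≈ -0.141

-0.141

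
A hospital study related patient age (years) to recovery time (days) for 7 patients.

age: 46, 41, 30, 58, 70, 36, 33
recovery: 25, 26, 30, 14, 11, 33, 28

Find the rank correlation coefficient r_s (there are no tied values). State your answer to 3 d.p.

Rank age: 5, 4, 1, 6, 7, 3, 2
Rank recovery: 3, 4, 6, 2, 1, 7, 5
d = rank(age) − rank(recovery): 2, 0, -5, 4, 6, -4, -3; Σd² = 106
ρ = 1 − 6Σd² / [n(n²−1)] = 1 − 6×106 / (7×48) = 1 − 636/336 ≈ -0.893

-0.893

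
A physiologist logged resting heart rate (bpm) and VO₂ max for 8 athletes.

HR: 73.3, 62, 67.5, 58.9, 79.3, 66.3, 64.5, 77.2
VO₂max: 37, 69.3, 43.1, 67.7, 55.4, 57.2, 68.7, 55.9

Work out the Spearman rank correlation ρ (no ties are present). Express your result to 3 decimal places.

Rank HR: 6, 2, 5, 1, 8, 4, 3, 7
Rank VO₂max: 1, 8, 2, 6, 3, 5, 7, 4
d = rank(HR) − rank(VO₂max): 5, -6, 3, -5, 5, -1, -4, 3; Σd² = 146
ρ = 1 − 6Σd² / [n(n²−1)] = 1 − 6×146 / (8×63) = 1 − 876/504 ≈ -0.738

-0.738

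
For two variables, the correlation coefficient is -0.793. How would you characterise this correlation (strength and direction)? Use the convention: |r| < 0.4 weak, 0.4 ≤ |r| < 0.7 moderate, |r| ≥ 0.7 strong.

r = -0.793 < 0 so the relationship is negative.
|r| = 0.793, which falls in the strong range.

strong negative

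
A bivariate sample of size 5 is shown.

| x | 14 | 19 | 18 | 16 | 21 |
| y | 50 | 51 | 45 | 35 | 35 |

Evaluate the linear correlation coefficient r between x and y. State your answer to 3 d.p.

-0.326

n = 5, Σx = 88, Σy = 216, Σx² = 1578, Σy² = 9576, Σxy = 3774
nΣxy − ΣxΣy = 18870 − 19008 = -138
nΣx² − (Σx)² = 7890 − 7744 = 146; nΣy² − (Σy)² = 47880 − 46656 = 1224
r = -138 / √(146 × 1224) = -138 / 422.7340 ≈ -0.326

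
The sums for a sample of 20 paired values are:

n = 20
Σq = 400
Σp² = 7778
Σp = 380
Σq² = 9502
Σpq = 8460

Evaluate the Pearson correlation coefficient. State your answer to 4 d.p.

0.9394

r = (nΣpq − ΣpΣq) / √[(nΣp² − (Σp)²)(nΣq² − (Σq)²)]
Numerator: 20×8460 − 380×400 = 17200
Denominator: √[(155560 − 144400)(190040 − 160000)] = √[11160 × 30040] = 18309.7351
r = 17200 / 18309.7351 ≈ 0.9394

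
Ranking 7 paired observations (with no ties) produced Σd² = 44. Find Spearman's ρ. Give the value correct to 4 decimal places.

ρ = 1 − 6Σd² / [n(n²−1)] = 1 − 6×44 / (7×48)
  = 1 − 264/336 = 1 − 0.78571 ≈ 0.2143

0.2143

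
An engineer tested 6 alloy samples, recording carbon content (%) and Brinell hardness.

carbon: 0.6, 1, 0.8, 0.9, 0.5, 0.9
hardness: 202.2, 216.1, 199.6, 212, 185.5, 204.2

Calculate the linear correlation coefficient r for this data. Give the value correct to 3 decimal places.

n = 6, Σx = 4.7, Σy = 1219.6, Σx² = 3.87, Σy² = 248476.1, Σxy = 964.43
nΣxy − ΣxΣy = 5786.58 − 5732.12 = 54.46
nΣx² − (Σx)² = 23.22 − 22.09 = 1.13; nΣy² − (Σy)² = 1490856.6 − 1487424.16 = 3432.44
r = 54.46 / √(1.13 × 3432.44) = 54.46 / 62.2789 ≈ 0.874

0.874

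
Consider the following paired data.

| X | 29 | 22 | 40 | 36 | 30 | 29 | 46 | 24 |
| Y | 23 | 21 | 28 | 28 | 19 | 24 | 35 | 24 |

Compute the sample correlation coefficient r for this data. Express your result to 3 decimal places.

0.860

n = 8, ΣX = 256, ΣY = 202, ΣX² = 8654, ΣY² = 5276, ΣXY = 6709
nΣXY − ΣXΣY = 53672 − 51712 = 1960
nΣX² − (ΣX)² = 69232 − 65536 = 3696; nΣY² − (ΣY)² = 42208 − 40804 = 1404
r = 1960 / √(3696 × 1404) = 1960 / 2277.9781 ≈ 0.860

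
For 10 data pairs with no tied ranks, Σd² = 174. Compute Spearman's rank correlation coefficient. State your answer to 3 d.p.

ρ = 1 − 6Σd² / [n(n²−1)] = 1 − 6×174 / (10×99)
  = 1 − 1044/990 = 1 − 1.0545 ≈ -0.055

-0.055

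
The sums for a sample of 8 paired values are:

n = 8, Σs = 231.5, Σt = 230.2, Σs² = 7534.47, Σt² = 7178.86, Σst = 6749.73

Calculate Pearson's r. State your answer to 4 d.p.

0.1297

r = (nΣst − ΣsΣt) / √[(nΣs² − (Σs)²)(nΣt² − (Σt)²)]
Numerator: 8×6749.73 − 231.5×230.2 = 706.54
Denominator: √[(60275.76 − 53592.25)(57430.88 − 52992.04)] = √[6683.51 × 4438.84] = 5446.7450
r = 706.54 / 5446.7450 ≈ 0.1297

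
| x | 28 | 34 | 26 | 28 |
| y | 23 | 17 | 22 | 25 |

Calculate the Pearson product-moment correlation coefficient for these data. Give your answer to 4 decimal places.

-0.8199

n = 4, Σx = 116, Σy = 87, Σx² = 3400, Σy² = 1927, Σxy = 2494
nΣxy − ΣxΣy = 9976 − 10092 = -116
nΣx² − (Σx)² = 13600 − 13456 = 144; nΣy² − (Σy)² = 7708 − 7569 = 139
r = -116 / √(144 × 139) = -116 / 141.4779 ≈ -0.8199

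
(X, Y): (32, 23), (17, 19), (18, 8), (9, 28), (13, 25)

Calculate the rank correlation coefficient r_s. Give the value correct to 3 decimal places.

Rank X: 5, 3, 4, 1, 2
Rank Y: 3, 2, 1, 5, 4
d = rank(X) − rank(Y): 2, 1, 3, -4, -2; Σd² = 34
ρ = 1 − 6Σd² / [n(n²−1)] = 1 − 6×34 / (5×24) = 1 − 204/120 ≈ -0.700

-0.700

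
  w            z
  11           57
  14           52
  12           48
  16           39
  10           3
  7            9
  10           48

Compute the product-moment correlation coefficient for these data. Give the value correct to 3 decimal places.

0.531

n = 7, Σw = 80, Σz = 256, Σw² = 966, Σz² = 12172, Σwz = 3128
nΣwz − ΣwΣz = 21896 − 20480 = 1416
nΣw² − (Σw)² = 6762 − 6400 = 362; nΣz² − (Σz)² = 85204 − 65536 = 19668
r = 1416 / √(362 × 19668) = 1416 / 2668.2983 ≈ 0.531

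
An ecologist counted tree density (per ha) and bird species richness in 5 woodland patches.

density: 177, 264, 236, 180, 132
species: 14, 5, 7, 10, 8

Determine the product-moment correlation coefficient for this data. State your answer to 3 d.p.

n = 5, Σx = 989, Σy = 44, Σx² = 206545, Σy² = 434, Σxy = 8306
nΣxy − ΣxΣy = 41530 − 43516 = -1986
nΣx² − (Σx)² = 1032725 − 978121 = 54604; nΣy² − (Σy)² = 2170 − 1936 = 234
r = -1986 / √(54604 × 234) = -1986 / 3574.5400 ≈ -0.556

-0.556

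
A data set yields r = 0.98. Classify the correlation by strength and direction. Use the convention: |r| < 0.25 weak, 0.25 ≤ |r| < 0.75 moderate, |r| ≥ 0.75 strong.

strong positive

r = 0.98 > 0 so the relationship is positive.
|r| = 0.98, which falls in the strong range.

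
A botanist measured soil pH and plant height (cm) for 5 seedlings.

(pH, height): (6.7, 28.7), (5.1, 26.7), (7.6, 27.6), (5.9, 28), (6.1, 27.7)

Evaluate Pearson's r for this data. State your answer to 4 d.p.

n = 5, Σx = 31.4, Σy = 138.7, Σx² = 200.68, Σy² = 3849.63, Σxy = 872.39
nΣxy − ΣxΣy = 4361.95 − 4355.18 = 6.77
nΣx² − (Σx)² = 1003.4 − 985.96 = 17.44; nΣy² − (Σy)² = 19248.15 − 19237.69 = 10.46
r = 6.77 / √(17.44 × 10.46) = 6.77 / 13.5064 ≈ 0.5012

0.5012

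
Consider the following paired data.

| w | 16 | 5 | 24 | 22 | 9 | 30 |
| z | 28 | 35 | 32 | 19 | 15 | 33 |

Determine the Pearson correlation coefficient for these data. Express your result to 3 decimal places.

0.186

n = 6, Σw = 106, Σz = 162, Σw² = 2322, Σz² = 4708, Σwz = 2934
nΣwz − ΣwΣz = 17604 − 17172 = 432
nΣw² − (Σw)² = 13932 − 11236 = 2696; nΣz² − (Σz)² = 28248 − 26244 = 2004
r = 432 / √(2696 × 2004) = 432 / 2324.3890 ≈ 0.186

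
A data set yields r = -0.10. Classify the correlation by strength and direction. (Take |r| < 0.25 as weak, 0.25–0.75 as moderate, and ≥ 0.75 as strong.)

r = -0.10 < 0 so the relationship is negative.
|r| = 0.10, which falls in the weak range.

weak negative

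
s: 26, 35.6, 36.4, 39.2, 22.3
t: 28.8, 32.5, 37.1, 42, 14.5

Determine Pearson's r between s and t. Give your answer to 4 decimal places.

0.9299

n = 5, Σs = 159.5, Σt = 154.9, Σs² = 5302.25, Σt² = 5236.35, Σst = 5225.99
nΣst − ΣsΣt = 26129.95 − 24706.55 = 1423.4
nΣs² − (Σs)² = 26511.25 − 25440.25 = 1071; nΣt² − (Σt)² = 26181.75 − 23994.01 = 2187.74
r = 1423.4 / √(1071 × 2187.74) = 1423.4 / 1530.7088 ≈ 0.9299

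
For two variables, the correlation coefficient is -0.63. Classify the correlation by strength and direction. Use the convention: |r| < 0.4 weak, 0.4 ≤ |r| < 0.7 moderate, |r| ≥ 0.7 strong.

r = -0.63 < 0 so the relationship is negative.
|r| = 0.63, which falls in the moderate range.

moderate negative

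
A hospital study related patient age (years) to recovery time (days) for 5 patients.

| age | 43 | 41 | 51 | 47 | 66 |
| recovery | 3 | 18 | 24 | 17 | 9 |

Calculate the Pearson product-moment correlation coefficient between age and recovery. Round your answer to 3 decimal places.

-0.115

n = 5, Σx = 248, Σy = 71, Σx² = 12696, Σy² = 1279, Σxy = 3484
nΣxy − ΣxΣy = 17420 − 17608 = -188
nΣx² − (Σx)² = 63480 − 61504 = 1976; nΣy² − (Σy)² = 6395 − 5041 = 1354
r = -188 / √(1976 × 1354) = -188 / 1635.6968 ≈ -0.115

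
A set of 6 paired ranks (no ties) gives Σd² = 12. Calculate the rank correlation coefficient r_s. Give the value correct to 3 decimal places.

0.657

ρ = 1 − 6Σd² / [n(n²−1)] = 1 − 6×12 / (6×35)
  = 1 − 72/210 = 1 − 0.3429 ≈ 0.657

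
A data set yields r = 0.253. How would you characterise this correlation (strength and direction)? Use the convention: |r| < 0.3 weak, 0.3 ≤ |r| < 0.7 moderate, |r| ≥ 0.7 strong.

weak positive

r = 0.253 > 0 so the relationship is positive.
|r| = 0.253, which falls in the weak range.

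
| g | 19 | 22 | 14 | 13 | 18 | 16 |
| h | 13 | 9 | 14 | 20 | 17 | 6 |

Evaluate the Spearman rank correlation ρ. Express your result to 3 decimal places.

-0.543

Rank g: 5, 6, 2, 1, 4, 3
Rank h: 3, 2, 4, 6, 5, 1
d = rank(g) − rank(h): 2, 4, -2, -5, -1, 2; Σd² = 54
ρ = 1 − 6Σd² / [n(n²−1)] = 1 − 6×54 / (6×35) = 1 − 324/210 ≈ -0.543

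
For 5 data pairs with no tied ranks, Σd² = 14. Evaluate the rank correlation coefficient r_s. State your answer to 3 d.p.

0.300

ρ = 1 − 6Σd² / [n(n²−1)] = 1 − 6×14 / (5×24)
  = 1 − 84/120 = 1 − 0.7000 ≈ 0.300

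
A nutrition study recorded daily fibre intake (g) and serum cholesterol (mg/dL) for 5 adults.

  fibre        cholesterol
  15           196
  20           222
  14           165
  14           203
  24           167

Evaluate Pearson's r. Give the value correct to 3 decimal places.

n = 5, Σx = 87, Σy = 953, Σx² = 1593, Σy² = 184023, Σxy = 16540
nΣxy − ΣxΣy = 82700 − 82911 = -211
nΣx² − (Σx)² = 7965 − 7569 = 396; nΣy² − (Σy)² = 920115 − 908209 = 11906
r = -211 / √(396 × 11906) = -211 / 2171.3535 ≈ -0.097

-0.097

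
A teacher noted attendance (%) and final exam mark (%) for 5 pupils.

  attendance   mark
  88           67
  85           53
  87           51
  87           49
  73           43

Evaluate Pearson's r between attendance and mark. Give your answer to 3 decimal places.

0.667

n = 5, Σx = 420, Σy = 263, Σx² = 35436, Σy² = 14149, Σxy = 22240
nΣxy − ΣxΣy = 111200 − 110460 = 740
nΣx² − (Σx)² = 177180 − 176400 = 780; nΣy² − (Σy)² = 70745 − 69169 = 1576
r = 740 / √(780 × 1576) = 740 / 1108.7290 ≈ 0.667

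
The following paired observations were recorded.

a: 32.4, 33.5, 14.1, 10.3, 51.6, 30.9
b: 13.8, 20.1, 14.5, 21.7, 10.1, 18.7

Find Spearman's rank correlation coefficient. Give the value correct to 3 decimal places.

Rank a: 4, 5, 2, 1, 6, 3
Rank b: 2, 5, 3, 6, 1, 4
d = rank(a) − rank(b): 2, 0, -1, -5, 5, -1; Σd² = 56
ρ = 1 − 6Σd² / [n(n²−1)] = 1 − 6×56 / (6×35) = 1 − 336/210 ≈ -0.600

-0.600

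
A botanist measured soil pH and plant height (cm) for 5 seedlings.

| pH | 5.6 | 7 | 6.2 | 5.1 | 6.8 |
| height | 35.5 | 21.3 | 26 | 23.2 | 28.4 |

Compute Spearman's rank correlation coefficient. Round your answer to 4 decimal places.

-0.3000

Rank pH: 2, 5, 3, 1, 4
Rank height: 5, 1, 3, 2, 4
d = rank(pH) − rank(height): -3, 4, 0, -1, 0; Σd² = 26
ρ = 1 − 6Σd² / [n(n²−1)] = 1 − 6×26 / (5×24) = 1 − 156/120 ≈ -0.3000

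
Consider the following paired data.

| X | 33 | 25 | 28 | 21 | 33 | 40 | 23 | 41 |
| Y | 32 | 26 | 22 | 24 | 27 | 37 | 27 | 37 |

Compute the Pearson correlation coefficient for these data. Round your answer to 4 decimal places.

0.8620

n = 8, ΣX = 244, ΣY = 232, ΣX² = 7838, ΣY² = 6956, ΣXY = 7335
nΣXY − ΣXΣY = 58680 − 56608 = 2072
nΣX² − (ΣX)² = 62704 − 59536 = 3168; nΣY² − (ΣY)² = 55648 − 53824 = 1824
r = 2072 / √(3168 × 1824) = 2072 / 2403.8369 ≈ 0.8620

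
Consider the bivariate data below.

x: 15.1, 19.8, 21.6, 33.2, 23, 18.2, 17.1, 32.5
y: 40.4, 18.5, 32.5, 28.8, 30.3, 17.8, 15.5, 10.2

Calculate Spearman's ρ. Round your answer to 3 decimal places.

-0.167

Rank x: 1, 4, 5, 8, 6, 3, 2, 7
Rank y: 8, 4, 7, 5, 6, 3, 2, 1
d = rank(x) − rank(y): -7, 0, -2, 3, 0, 0, 0, 6; Σd² = 98
ρ = 1 − 6Σd² / [n(n²−1)] = 1 − 6×98 / (8×63) = 1 − 588/504 ≈ -0.167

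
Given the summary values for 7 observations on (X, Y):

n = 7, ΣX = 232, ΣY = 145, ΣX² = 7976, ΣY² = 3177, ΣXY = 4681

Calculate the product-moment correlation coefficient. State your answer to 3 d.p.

-0.559

r = (nΣXY − ΣXΣY) / √[(nΣX² − (ΣX)²)(nΣY² − (ΣY)²)]
Numerator: 7×4681 − 232×145 = -873
Denominator: √[(55832 − 53824)(22239 − 21025)] = √[2008 × 1214] = 1561.3174
r = -873 / 1561.3174 ≈ -0.559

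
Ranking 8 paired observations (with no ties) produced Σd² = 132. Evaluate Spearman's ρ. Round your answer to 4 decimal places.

ρ = 1 − 6Σd² / [n(n²−1)] = 1 − 6×132 / (8×63)
  = 1 − 792/504 = 1 − 1.57143 ≈ -0.5714

-0.5714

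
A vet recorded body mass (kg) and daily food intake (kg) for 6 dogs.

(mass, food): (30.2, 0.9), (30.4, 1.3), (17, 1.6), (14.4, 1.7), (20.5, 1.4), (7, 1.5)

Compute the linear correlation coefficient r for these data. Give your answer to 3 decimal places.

-0.748

n = 6, Σx = 119.5, Σy = 8.4, Σx² = 2801.81, Σy² = 12.16, Σxy = 157.58
nΣxy − ΣxΣy = 945.48 − 1003.8 = -58.32
nΣx² − (Σx)² = 16810.86 − 14280.25 = 2530.61; nΣy² − (Σy)² = 72.96 − 70.56 = 2.4
r = -58.32 / √(2530.61 × 2.4) = -58.32 / 77.9324 ≈ -0.748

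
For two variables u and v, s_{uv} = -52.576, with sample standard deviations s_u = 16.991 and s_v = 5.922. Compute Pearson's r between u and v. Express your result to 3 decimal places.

r = Cov(u,v) / (s_u · s_v) = -52.576 / (16.991 × 5.922)
  = -52.576 / 100.6207 ≈ -0.523

-0.523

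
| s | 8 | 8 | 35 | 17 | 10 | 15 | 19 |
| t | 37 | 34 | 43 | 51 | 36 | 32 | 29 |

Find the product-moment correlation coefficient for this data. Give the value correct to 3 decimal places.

n = 7, Σs = 112, Σt = 262, Σs² = 2328, Σt² = 10136, Σst = 4331
nΣst − ΣsΣt = 30317 − 29344 = 973
nΣs² − (Σs)² = 16296 − 12544 = 3752; nΣt² − (Σt)² = 70952 − 68644 = 2308
r = 973 / √(3752 × 2308) = 973 / 2942.7225 ≈ 0.331

0.331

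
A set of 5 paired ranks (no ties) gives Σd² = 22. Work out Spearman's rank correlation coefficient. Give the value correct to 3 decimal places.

ρ = 1 − 6Σd² / [n(n²−1)] = 1 − 6×22 / (5×24)
  = 1 − 132/120 = 1 − 1.1000 ≈ -0.100

-0.100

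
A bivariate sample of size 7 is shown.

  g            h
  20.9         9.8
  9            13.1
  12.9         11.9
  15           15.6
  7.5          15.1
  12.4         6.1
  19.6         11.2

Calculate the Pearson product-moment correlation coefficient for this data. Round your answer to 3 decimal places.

n = 7, Σg = 97.3, Σh = 82.8, Σg² = 1503.39, Σh² = 1043.28, Σgh = 1118.64
nΣgh − ΣgΣh = 7830.48 − 8056.44 = -225.96
nΣg² − (Σg)² = 10523.73 − 9467.29 = 1056.44; nΣh² − (Σh)² = 7302.96 − 6855.84 = 447.12
r = -225.96 / √(1056.44 × 447.12) = -225.96 / 687.2812 ≈ -0.329

-0.329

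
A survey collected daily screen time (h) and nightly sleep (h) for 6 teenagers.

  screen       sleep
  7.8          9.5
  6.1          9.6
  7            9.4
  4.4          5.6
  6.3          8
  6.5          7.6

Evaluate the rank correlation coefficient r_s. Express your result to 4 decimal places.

Rank screen: 6, 2, 5, 1, 3, 4
Rank sleep: 5, 6, 4, 1, 3, 2
d = rank(screen) − rank(sleep): 1, -4, 1, 0, 0, 2; Σd² = 22
ρ = 1 − 6Σd² / [n(n²−1)] = 1 − 6×22 / (6×35) = 1 − 132/210 ≈ 0.3714

0.3714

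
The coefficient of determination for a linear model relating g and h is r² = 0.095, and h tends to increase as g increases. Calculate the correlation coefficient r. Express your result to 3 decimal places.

|r| = √0.095 = 0.308
The association is positive, so r = 0.308.

0.308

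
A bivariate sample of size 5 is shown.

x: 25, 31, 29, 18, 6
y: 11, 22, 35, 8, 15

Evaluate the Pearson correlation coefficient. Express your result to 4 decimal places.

n = 5, Σx = 109, Σy = 91, Σx² = 2787, Σy² = 2119, Σxy = 2206
nΣxy − ΣxΣy = 11030 − 9919 = 1111
nΣx² − (Σx)² = 13935 − 11881 = 2054; nΣy² − (Σy)² = 10595 − 8281 = 2314
r = 1111 / √(2054 × 2314) = 1111 / 2180.1275 ≈ 0.5096

0.5096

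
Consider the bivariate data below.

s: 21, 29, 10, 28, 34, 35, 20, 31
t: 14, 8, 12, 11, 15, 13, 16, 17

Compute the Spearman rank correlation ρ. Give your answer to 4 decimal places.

Rank s: 3, 5, 1, 4, 7, 8, 2, 6
Rank t: 5, 1, 3, 2, 6, 4, 7, 8
d = rank(s) − rank(t): -2, 4, -2, 2, 1, 4, -5, -2; Σd² = 74
ρ = 1 − 6Σd² / [n(n²−1)] = 1 − 6×74 / (8×63) = 1 − 444/504 ≈ 0.1190

0.1190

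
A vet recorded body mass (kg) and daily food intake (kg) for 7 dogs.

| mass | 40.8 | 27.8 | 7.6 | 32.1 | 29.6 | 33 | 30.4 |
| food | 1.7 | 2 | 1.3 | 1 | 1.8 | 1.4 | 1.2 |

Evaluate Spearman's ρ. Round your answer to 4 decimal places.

Rank mass: 7, 2, 1, 5, 3, 6, 4
Rank food: 5, 7, 3, 1, 6, 4, 2
d = rank(mass) − rank(food): 2, -5, -2, 4, -3, 2, 2; Σd² = 66
ρ = 1 − 6Σd² / [n(n²−1)] = 1 − 6×66 / (7×48) = 1 − 396/336 ≈ -0.1786

-0.1786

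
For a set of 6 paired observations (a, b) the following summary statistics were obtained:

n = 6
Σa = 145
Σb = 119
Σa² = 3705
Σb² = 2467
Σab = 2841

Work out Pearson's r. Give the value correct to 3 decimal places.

r = (nΣab − ΣaΣb) / √[(nΣa² − (Σa)²)(nΣb² − (Σb)²)]
Numerator: 6×2841 − 145×119 = -209
Denominator: √[(22230 − 21025)(14802 − 14161)] = √[1205 × 641] = 878.8657
r = -209 / 878.8657 ≈ -0.238

-0.238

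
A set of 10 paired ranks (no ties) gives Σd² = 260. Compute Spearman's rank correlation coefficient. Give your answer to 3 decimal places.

-0.576

ρ = 1 − 6Σd² / [n(n²−1)] = 1 − 6×260 / (10×99)
  = 1 − 1560/990 = 1 − 1.5758 ≈ -0.576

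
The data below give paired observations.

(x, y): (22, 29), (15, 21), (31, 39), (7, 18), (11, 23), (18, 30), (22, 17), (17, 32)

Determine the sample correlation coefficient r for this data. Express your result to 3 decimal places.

0.667

n = 8, Σx = 143, Σy = 209, Σx² = 2937, Σy² = 5869, Σxy = 3999
nΣxy − ΣxΣy = 31992 − 29887 = 2105
nΣx² − (Σx)² = 23496 − 20449 = 3047; nΣy² − (Σy)² = 46952 − 43681 = 3271
r = 2105 / √(3047 × 3271) = 2105 / 3157.0139 ≈ 0.667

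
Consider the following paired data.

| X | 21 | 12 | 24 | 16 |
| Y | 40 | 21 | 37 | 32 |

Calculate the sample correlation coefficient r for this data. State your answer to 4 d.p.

n = 4, ΣX = 73, ΣY = 130, ΣX² = 1417, ΣY² = 4434, ΣXY = 2492
nΣXY − ΣXΣY = 9968 − 9490 = 478
nΣX² − (ΣX)² = 5668 − 5329 = 339; nΣY² − (ΣY)² = 17736 − 16900 = 836
r = 478 / √(339 × 836) = 478 / 532.3570 ≈ 0.8979

0.8979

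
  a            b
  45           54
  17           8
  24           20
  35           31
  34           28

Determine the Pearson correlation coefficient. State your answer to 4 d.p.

0.9731

n = 5, Σa = 155, Σb = 141, Σa² = 5271, Σb² = 5125, Σab = 5083
nΣab − ΣaΣb = 25415 − 21855 = 3560
nΣa² − (Σa)² = 26355 − 24025 = 2330; nΣb² − (Σb)² = 25625 − 19881 = 5744
r = 3560 / √(2330 × 5744) = 3560 / 3658.3494 ≈ 0.9731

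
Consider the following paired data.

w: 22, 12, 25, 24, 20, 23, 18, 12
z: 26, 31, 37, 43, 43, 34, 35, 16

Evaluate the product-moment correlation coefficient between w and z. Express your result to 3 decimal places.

n = 8, Σw = 156, Σz = 265, Σw² = 3226, Σz² = 9341, Σwz = 5365
nΣwz − ΣwΣz = 42920 − 41340 = 1580
nΣw² − (Σw)² = 25808 − 24336 = 1472; nΣz² − (Σz)² = 74728 − 70225 = 4503
r = 1580 / √(1472 × 4503) = 1580 / 2574.5710 ≈ 0.614

0.614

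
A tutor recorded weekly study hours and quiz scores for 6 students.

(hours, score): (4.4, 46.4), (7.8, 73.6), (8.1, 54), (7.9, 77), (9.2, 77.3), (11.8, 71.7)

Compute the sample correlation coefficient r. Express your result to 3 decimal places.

n = 6, Σx = 49.2, Σy = 400, Σx² = 432.1, Σy² = 27531.1, Σxy = 3381.16
nΣxy − ΣxΣy = 20286.96 − 19680 = 606.96
nΣx² − (Σx)² = 2592.6 − 2420.64 = 171.96; nΣy² − (Σy)² = 165186.6 − 160000 = 5186.6
r = 606.96 / √(171.96 × 5186.6) = 606.96 / 944.3981 ≈ 0.643

0.643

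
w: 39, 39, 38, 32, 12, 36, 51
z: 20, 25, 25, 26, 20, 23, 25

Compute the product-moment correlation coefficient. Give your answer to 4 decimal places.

0.5247

n = 7, Σw = 247, Σz = 164, Σw² = 9551, Σz² = 3880, Σwz = 5880
nΣwz − ΣwΣz = 41160 − 40508 = 652
nΣw² − (Σw)² = 66857 − 61009 = 5848; nΣz² − (Σz)² = 27160 − 26896 = 264
r = 652 / √(5848 × 264) = 652 / 1242.5265 ≈ 0.5247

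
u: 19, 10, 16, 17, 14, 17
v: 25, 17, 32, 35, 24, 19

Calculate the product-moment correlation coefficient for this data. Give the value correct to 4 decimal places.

0.4951

n = 6, Σu = 93, Σv = 152, Σu² = 1491, Σv² = 4100, Σuv = 2411
nΣuv − ΣuΣv = 14466 − 14136 = 330
nΣu² − (Σu)² = 8946 − 8649 = 297; nΣv² − (Σv)² = 24600 − 23104 = 1496
r = 330 / √(297 × 1496) = 330 / 666.5673 ≈ 0.4951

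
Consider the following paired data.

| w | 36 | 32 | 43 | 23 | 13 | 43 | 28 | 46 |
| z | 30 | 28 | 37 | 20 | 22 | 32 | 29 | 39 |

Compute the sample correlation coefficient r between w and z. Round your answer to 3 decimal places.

0.907

n = 8, Σw = 264, Σz = 237, Σw² = 9616, Σz² = 7323, Σwz = 8295
nΣwz − ΣwΣz = 66360 − 62568 = 3792
nΣw² − (Σw)² = 76928 − 69696 = 7232; nΣz² − (Σz)² = 58584 − 56169 = 2415
r = 3792 / √(7232 × 2415) = 3792 / 4179.1482 ≈ 0.907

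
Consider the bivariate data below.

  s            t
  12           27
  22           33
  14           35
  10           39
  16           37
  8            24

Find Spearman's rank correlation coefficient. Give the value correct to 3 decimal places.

Rank s: 3, 6, 4, 2, 5, 1
Rank t: 2, 3, 4, 6, 5, 1
d = rank(s) − rank(t): 1, 3, 0, -4, 0, 0; Σd² = 26
ρ = 1 − 6Σd² / [n(n²−1)] = 1 − 6×26 / (6×35) = 1 − 156/210 ≈ 0.257

0.257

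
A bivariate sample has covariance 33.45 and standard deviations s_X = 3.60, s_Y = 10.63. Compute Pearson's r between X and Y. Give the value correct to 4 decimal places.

r = Cov(X,Y) / (s_X · s_Y) = 33.45 / (3.60 × 10.63)
  = 33.45 / 38.2680 ≈ 0.8741

0.8741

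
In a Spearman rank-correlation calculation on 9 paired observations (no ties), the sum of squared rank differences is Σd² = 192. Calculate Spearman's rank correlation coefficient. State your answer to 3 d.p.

ρ = 1 − 6Σd² / [n(n²−1)] = 1 − 6×192 / (9×80)
  = 1 − 1152/720 = 1 − 1.6000 ≈ -0.600

-0.600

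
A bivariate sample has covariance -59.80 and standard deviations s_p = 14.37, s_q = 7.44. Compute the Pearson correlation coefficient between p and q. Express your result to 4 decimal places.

r = Cov(p,q) / (s_p · s_q) = -59.80 / (14.37 × 7.44)
  = -59.80 / 106.9128 ≈ -0.5593

-0.5593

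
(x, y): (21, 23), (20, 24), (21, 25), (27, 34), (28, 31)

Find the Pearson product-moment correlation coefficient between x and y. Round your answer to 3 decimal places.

n = 5, Σx = 117, Σy = 137, Σx² = 2795, Σy² = 3847, Σxy = 3274
nΣxy − ΣxΣy = 16370 − 16029 = 341
nΣx² − (Σx)² = 13975 − 13689 = 286; nΣy² − (Σy)² = 19235 − 18769 = 466
r = 341 / √(286 × 466) = 341 / 365.0699 ≈ 0.934

0.934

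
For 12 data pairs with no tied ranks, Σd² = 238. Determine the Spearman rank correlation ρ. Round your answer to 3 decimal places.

0.168

ρ = 1 − 6Σd² / [n(n²−1)] = 1 − 6×238 / (12×143)
  = 1 − 1428/1716 = 1 − 0.8322 ≈ 0.168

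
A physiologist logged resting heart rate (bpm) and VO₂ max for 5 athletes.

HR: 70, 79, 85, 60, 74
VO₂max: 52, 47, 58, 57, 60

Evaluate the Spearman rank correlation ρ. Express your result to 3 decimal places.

Rank HR: 2, 4, 5, 1, 3
Rank VO₂max: 2, 1, 4, 3, 5
d = rank(HR) − rank(VO₂max): 0, 3, 1, -2, -2; Σd² = 18
ρ = 1 − 6Σd² / [n(n²−1)] = 1 − 6×18 / (5×24) = 1 − 108/120 ≈ 0.100

0.100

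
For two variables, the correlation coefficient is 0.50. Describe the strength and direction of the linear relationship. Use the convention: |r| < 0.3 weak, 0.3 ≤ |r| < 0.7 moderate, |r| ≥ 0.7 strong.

moderate positive

r = 0.50 > 0 so the relationship is positive.
|r| = 0.50, which falls in the moderate range.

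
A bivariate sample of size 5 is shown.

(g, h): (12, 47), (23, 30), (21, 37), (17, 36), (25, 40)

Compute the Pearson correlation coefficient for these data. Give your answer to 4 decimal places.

n = 5, Σg = 98, Σh = 190, Σg² = 2028, Σh² = 7374, Σgh = 3643
nΣgh − ΣgΣh = 18215 − 18620 = -405
nΣg² − (Σg)² = 10140 − 9604 = 536; nΣh² − (Σh)² = 36870 − 36100 = 770
r = -405 / √(536 × 770) = -405 / 642.4329 ≈ -0.6304

-0.6304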